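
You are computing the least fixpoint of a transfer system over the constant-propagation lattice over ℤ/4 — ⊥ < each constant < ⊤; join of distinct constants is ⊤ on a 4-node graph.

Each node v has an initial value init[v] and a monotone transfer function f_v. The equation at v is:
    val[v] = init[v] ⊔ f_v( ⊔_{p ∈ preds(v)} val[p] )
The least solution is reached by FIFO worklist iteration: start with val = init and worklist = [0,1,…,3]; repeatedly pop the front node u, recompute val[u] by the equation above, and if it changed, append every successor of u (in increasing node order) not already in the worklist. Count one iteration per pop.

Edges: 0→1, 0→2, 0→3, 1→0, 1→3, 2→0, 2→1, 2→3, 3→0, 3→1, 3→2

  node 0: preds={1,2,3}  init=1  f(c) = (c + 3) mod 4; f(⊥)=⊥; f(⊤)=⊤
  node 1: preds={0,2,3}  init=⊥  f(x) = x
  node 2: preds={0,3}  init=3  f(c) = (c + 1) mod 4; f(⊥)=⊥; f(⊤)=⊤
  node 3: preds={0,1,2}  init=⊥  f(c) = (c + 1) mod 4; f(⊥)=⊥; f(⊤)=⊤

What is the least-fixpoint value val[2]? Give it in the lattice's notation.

⊤

Worklist (7 pops):
  #1 pop 0: in=3 → ⊤ (was 1); enqueue []
  #2 pop 1: in=⊤ → ⊤ (was ⊥); enqueue [0]
  #3 pop 2: in=⊤ → ⊤ (was 3); enqueue [1]
  #4 pop 3: in=⊤ → ⊤ (was ⊥); enqueue [2]
  #5 pop 0: in=⊤ → ⊤ (no change)
  #6 pop 1: in=⊤ → ⊤ (no change)
  #7 pop 2: in=⊤ → ⊤ (no change)

Fixpoint:
  val[0] = ⊤
  val[1] = ⊤
  val[2] = ⊤
  val[3] = ⊤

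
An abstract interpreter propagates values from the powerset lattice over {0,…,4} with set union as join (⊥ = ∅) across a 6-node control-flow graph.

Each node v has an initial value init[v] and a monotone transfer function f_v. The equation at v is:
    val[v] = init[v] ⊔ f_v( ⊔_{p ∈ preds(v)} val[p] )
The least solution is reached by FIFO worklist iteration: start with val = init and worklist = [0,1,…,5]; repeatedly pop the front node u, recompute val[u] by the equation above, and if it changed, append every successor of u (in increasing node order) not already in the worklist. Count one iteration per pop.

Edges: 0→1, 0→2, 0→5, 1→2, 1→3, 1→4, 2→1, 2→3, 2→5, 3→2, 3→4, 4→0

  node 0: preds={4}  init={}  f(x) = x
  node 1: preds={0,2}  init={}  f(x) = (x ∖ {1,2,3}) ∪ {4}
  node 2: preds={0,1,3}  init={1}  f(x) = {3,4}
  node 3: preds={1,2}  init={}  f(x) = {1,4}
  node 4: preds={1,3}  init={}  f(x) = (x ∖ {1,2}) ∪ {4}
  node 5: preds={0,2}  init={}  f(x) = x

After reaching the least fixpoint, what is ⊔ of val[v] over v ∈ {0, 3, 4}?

Iteration log — 12 steps:
  step 1. node 0  ⊔preds={}  new={}  stable
  step 2. node 1  ⊔preds={1}  new={4}  old={}  +wl: 
  step 3. node 2  ⊔preds={4}  new={1,3,4}  old={1}  +wl: 1
  step 4. node 3  ⊔preds={1,3,4}  new={1,4}  old={}  +wl: 2
  step 5. node 4  ⊔preds={1,4}  new={4}  old={}  +wl: 0
  step 6. node 5  ⊔preds={1,3,4}  new={1,3,4}  old={}  +wl: 
  step 7. node 1  ⊔preds={1,3,4}  new={4}  stable
  step 8. node 2  ⊔preds={1,4}  new={1,3,4}  stable
  step 9. node 0  ⊔preds={4}  new={4}  old={}  +wl: 1,2,5
  step 10. node 1  ⊔preds={1,3,4}  new={4}  stable
  step 11. node 2  ⊔preds={1,4}  new={1,3,4}  stable
  step 12. node 5  ⊔preds={1,3,4}  new={1,3,4}  stable

Least fixpoint reached:
  node 0: {4}
  node 1: {4}
  node 2: {1,3,4}
  node 3: {1,4}
  node 4: {4}
  node 5: {1,3,4}

{1,4}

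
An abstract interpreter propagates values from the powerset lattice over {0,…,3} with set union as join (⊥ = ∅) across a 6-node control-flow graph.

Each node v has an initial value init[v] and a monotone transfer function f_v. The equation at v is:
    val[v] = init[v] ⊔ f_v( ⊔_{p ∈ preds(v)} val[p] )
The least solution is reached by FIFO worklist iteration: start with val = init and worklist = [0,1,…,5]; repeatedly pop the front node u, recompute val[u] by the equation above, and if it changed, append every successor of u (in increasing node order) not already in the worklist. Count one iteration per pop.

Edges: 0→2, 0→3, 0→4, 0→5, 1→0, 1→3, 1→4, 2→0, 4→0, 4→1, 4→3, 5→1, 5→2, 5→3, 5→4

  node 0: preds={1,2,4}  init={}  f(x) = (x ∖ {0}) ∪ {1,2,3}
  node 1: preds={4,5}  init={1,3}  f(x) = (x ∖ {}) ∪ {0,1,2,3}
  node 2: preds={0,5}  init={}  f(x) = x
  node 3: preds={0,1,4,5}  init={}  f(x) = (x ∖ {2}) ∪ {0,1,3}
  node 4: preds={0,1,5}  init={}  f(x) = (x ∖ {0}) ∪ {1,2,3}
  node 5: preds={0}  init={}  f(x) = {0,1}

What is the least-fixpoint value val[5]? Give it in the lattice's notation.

{0,1}

Trace (12 dequeues):
  [1] u=0 | in {1,3} | out {1,2,3} | prev {} | push {}
  [2] u=1 | in {} | out {0,1,2,3} | prev {1,3} | push {0}
  [3] u=2 | in {1,2,3} | out {1,2,3} | prev {} | push {}
  [4] u=3 | in {0,1,2,3} | out {0,1,3} | prev {} | push {}
  [5] u=4 | in {0,1,2,3} | out {1,2,3} | prev {} | push {1,3}
  [6] u=5 | in {1,2,3} | out {0,1} | prev {} | push {2,4}
  [7] u=0 | in {0,1,2,3} | out {1,2,3} | ==
  [8] u=1 | in {0,1,2,3} | out {0,1,2,3} | ==
  [9] u=3 | in {0,1,2,3} | out {0,1,3} | ==
  [10] u=2 | in {0,1,2,3} | out {0,1,2,3} | prev {1,2,3} | push {0}
  [11] u=4 | in {0,1,2,3} | out {1,2,3} | ==
  [12] u=0 | in {0,1,2,3} | out {1,2,3} | ==

Converged values:
  [0] {1,2,3}
  [1] {0,1,2,3}
  [2] {0,1,2,3}
  [3] {0,1,3}
  [4] {1,2,3}
  [5] {0,1}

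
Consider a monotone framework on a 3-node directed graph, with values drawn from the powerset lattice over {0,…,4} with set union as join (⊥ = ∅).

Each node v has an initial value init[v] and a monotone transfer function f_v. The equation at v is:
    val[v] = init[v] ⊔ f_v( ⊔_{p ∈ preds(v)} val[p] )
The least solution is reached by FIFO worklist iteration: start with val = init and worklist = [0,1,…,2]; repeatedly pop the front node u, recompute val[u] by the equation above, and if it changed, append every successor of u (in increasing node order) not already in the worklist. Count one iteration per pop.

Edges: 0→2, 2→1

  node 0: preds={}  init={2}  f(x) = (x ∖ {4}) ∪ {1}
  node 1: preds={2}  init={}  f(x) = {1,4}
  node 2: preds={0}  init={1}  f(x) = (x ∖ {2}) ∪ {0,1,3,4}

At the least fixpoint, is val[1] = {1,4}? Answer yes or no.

yes

Iteration log — 4 steps:
  step 1. node 0  ⊔preds={}  new={1,2}  old={2}  +wl: 
  step 2. node 1  ⊔preds={1}  new={1,4}  old={}  +wl: 
  step 3. node 2  ⊔preds={1,2}  new={0,1,3,4}  old={1}  +wl: 1
  step 4. node 1  ⊔preds={0,1,3,4}  new={1,4}  stable

Least fixpoint reached:
  node 0: {1,2}
  node 1: {1,4}
  node 2: {0,1,3,4}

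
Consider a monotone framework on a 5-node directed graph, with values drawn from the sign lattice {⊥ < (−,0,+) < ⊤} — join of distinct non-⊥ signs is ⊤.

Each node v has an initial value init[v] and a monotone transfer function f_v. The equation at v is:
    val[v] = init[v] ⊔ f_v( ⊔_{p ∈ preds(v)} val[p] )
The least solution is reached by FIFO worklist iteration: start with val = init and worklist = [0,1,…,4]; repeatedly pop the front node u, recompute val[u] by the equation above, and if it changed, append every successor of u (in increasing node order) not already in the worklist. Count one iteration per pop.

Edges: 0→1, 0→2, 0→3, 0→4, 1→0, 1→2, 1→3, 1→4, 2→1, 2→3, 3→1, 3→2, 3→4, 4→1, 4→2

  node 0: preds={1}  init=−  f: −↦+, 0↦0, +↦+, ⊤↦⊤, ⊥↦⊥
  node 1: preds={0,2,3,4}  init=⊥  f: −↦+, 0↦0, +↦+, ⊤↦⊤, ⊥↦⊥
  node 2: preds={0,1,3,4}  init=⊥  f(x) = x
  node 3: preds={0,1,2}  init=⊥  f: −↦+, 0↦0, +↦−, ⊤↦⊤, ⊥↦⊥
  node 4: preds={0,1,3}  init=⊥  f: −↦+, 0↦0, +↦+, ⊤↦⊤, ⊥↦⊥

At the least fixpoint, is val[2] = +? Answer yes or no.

Iteration log — 11 steps:
  step 1. node 0  ⊔preds=⊥  new=−  stable
  step 2. node 1  ⊔preds=−  new=+  old=⊥  +wl: 0
  step 3. node 2  ⊔preds=⊤  new=⊤  old=⊥  +wl: 1
  step 4. node 3  ⊔preds=⊤  new=⊤  old=⊥  +wl: 2
  step 5. node 4  ⊔preds=⊤  new=⊤  old=⊥  +wl: 
  step 6. node 0  ⊔preds=+  new=⊤  old=−  +wl: 3,4
  step 7. node 1  ⊔preds=⊤  new=⊤  old=+  +wl: 0
  step 8. node 2  ⊔preds=⊤  new=⊤  stable
  step 9. node 3  ⊔preds=⊤  new=⊤  stable
  step 10. node 4  ⊔preds=⊤  new=⊤  stable
  step 11. node 0  ⊔preds=⊤  new=⊤  stable

Least fixpoint reached:
  node 0: ⊤
  node 1: ⊤
  node 2: ⊤
  node 3: ⊤
  node 4: ⊤

no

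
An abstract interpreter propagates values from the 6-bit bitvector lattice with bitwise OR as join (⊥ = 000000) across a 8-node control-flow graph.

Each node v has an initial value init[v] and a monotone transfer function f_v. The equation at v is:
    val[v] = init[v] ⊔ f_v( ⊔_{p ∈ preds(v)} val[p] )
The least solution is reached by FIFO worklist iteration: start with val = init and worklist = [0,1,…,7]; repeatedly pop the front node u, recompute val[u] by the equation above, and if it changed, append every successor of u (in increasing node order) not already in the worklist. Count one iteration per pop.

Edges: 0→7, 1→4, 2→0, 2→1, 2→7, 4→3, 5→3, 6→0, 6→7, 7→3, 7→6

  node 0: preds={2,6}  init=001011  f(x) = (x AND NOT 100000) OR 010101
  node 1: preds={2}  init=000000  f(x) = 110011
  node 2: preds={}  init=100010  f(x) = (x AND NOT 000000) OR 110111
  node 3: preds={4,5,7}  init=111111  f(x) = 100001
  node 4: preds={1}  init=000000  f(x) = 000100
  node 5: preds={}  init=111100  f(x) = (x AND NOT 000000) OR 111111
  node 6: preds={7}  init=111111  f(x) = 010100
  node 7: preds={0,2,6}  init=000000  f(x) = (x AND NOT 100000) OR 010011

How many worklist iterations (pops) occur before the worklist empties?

Trace (12 dequeues):
  [1] u=0 | in 111111 | out 011111 | prev 001011 | push {}
  [2] u=1 | in 100010 | out 110011 | prev 000000 | push {}
  [3] u=2 | in 000000 | out 110111 | prev 100010 | push {0,1}
  [4] u=3 | in 111100 | out 111111 | ==
  [5] u=4 | in 110011 | out 000100 | prev 000000 | push {3}
  [6] u=5 | in 000000 | out 111111 | prev 111100 | push {}
  [7] u=6 | in 000000 | out 111111 | ==
  [8] u=7 | in 111111 | out 011111 | prev 000000 | push {6}
  [9] u=0 | in 111111 | out 011111 | ==
  [10] u=1 | in 110111 | out 110011 | ==
  [11] u=3 | in 111111 | out 111111 | ==
  [12] u=6 | in 011111 | out 111111 | ==

Converged values:
  [0] 011111
  [1] 110011
  [2] 110111
  [3] 111111
  [4] 000100
  [5] 111111
  [6] 111111
  [7] 011111

12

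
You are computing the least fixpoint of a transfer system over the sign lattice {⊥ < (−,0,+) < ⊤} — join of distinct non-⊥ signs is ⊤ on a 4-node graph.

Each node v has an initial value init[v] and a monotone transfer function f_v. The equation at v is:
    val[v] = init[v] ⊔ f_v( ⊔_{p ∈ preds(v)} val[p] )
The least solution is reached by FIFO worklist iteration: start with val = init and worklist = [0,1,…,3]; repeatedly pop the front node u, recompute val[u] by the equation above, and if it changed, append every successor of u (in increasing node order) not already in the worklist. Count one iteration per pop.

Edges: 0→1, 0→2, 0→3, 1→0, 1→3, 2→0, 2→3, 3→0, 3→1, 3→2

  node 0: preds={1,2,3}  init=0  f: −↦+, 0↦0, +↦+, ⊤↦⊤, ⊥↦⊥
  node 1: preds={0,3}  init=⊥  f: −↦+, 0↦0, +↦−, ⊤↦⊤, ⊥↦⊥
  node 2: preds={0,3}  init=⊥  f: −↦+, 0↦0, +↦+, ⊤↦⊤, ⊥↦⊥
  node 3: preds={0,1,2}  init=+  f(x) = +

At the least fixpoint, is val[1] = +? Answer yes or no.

no

Trace (5 dequeues):
  [1] u=0 | in + | out ⊤ | prev 0 | push {}
  [2] u=1 | in ⊤ | out ⊤ | prev ⊥ | push {0}
  [3] u=2 | in ⊤ | out ⊤ | prev ⊥ | push {}
  [4] u=3 | in ⊤ | out + | ==
  [5] u=0 | in ⊤ | out ⊤ | ==

Converged values:
  [0] ⊤
  [1] ⊤
  [2] ⊤
  [3] +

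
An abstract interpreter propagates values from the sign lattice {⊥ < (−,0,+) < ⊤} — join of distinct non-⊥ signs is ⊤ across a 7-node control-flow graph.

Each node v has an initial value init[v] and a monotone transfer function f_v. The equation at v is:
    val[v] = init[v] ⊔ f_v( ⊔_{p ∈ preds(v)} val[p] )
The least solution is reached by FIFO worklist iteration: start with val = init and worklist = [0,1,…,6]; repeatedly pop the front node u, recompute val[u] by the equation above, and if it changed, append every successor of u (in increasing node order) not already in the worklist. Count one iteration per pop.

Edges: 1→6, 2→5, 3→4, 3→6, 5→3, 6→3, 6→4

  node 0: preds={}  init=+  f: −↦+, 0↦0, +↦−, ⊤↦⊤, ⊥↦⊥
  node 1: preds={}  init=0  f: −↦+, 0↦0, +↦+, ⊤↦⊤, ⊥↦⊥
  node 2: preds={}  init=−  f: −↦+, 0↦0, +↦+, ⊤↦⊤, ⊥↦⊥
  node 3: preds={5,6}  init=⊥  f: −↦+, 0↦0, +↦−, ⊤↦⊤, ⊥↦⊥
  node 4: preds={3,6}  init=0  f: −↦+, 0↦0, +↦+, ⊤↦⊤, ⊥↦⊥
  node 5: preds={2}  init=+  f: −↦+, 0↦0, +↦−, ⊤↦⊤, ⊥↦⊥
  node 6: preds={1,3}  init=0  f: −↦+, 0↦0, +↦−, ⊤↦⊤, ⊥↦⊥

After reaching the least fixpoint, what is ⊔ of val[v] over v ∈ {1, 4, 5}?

Iteration log — 9 steps:
  step 1. node 0  ⊔preds=⊥  new=+  stable
  step 2. node 1  ⊔preds=⊥  new=0  stable
  step 3. node 2  ⊔preds=⊥  new=−  stable
  step 4. node 3  ⊔preds=⊤  new=⊤  old=⊥  +wl: 
  step 5. node 4  ⊔preds=⊤  new=⊤  old=0  +wl: 
  step 6. node 5  ⊔preds=−  new=+  stable
  step 7. node 6  ⊔preds=⊤  new=⊤  old=0  +wl: 3,4
  step 8. node 3  ⊔preds=⊤  new=⊤  stable
  step 9. node 4  ⊔preds=⊤  new=⊤  stable

Least fixpoint reached:
  node 0: +
  node 1: 0
  node 2: −
  node 3: ⊤
  node 4: ⊤
  node 5: +
  node 6: ⊤

⊤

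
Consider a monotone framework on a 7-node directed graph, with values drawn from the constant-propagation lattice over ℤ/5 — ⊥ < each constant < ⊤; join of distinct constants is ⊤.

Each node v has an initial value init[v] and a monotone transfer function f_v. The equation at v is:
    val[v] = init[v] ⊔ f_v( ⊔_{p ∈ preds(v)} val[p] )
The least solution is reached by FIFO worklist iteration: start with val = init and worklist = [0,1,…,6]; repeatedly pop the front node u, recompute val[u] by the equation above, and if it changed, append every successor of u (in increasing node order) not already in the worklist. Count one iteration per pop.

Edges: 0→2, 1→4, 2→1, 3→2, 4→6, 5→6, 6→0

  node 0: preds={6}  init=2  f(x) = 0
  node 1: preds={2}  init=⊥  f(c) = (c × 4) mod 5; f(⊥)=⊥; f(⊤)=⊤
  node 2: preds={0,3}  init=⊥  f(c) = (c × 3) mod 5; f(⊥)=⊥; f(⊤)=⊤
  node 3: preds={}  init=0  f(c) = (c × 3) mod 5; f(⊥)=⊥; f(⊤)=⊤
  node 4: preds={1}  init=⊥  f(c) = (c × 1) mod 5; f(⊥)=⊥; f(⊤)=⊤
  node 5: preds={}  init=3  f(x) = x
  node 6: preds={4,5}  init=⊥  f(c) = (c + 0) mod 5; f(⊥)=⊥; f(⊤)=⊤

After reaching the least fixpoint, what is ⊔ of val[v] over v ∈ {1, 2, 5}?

⊤

Iteration log — 12 steps:
  step 1. node 0  ⊔preds=⊥  new=⊤  old=2  +wl: 
  step 2. node 1  ⊔preds=⊥  new=⊥  stable
  step 3. node 2  ⊔preds=⊤  new=⊤  old=⊥  +wl: 1
  step 4. node 3  ⊔preds=⊥  new=0  stable
  step 5. node 4  ⊔preds=⊥  new=⊥  stable
  step 6. node 5  ⊔preds=⊥  new=3  stable
  step 7. node 6  ⊔preds=3  new=3  old=⊥  +wl: 0
  step 8. node 1  ⊔preds=⊤  new=⊤  old=⊥  +wl: 4
  step 9. node 0  ⊔preds=3  new=⊤  stable
  step 10. node 4  ⊔preds=⊤  new=⊤  old=⊥  +wl: 6
  step 11. node 6  ⊔preds=⊤  new=⊤  old=3  +wl: 0
  step 12. node 0  ⊔preds=⊤  new=⊤  stable

Least fixpoint reached:
  node 0: ⊤
  node 1: ⊤
  node 2: ⊤
  node 3: 0
  node 4: ⊤
  node 5: 3
  node 6: ⊤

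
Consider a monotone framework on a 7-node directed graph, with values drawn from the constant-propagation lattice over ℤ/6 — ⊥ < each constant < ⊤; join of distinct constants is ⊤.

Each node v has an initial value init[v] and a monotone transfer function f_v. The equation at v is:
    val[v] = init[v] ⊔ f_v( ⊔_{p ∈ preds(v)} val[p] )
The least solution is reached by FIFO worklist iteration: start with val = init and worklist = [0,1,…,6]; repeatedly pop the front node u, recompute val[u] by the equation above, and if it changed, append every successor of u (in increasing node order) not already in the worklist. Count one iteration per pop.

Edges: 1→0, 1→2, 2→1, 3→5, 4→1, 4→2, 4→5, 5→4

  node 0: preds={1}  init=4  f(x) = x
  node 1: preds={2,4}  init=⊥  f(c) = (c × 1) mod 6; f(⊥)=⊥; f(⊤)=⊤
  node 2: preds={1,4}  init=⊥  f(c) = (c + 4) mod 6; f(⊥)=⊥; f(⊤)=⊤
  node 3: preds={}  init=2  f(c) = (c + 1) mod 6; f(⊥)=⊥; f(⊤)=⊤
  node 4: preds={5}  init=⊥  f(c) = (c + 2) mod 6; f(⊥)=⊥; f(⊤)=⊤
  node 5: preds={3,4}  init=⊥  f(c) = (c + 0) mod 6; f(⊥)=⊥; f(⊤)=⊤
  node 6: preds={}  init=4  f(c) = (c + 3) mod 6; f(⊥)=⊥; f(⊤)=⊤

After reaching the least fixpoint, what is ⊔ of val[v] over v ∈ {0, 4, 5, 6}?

⊤

Iteration log — 18 steps:
  step 1. node 0  ⊔preds=⊥  new=4  stable
  step 2. node 1  ⊔preds=⊥  new=⊥  stable
  step 3. node 2  ⊔preds=⊥  new=⊥  stable
  step 4. node 3  ⊔preds=⊥  new=2  stable
  step 5. node 4  ⊔preds=⊥  new=⊥  stable
  step 6. node 5  ⊔preds=2  new=2  old=⊥  +wl: 4
  step 7. node 6  ⊔preds=⊥  new=4  stable
  step 8. node 4  ⊔preds=2  new=4  old=⊥  +wl: 1,2,5
  step 9. node 1  ⊔preds=4  new=4  old=⊥  +wl: 0
  step 10. node 2  ⊔preds=4  new=2  old=⊥  +wl: 1
  step 11. node 5  ⊔preds=⊤  new=⊤  old=2  +wl: 4
  step 12. node 0  ⊔preds=4  new=4  stable
  step 13. node 1  ⊔preds=⊤  new=⊤  old=4  +wl: 0,2
  step 14. node 4  ⊔preds=⊤  new=⊤  old=4  +wl: 1,5
  step 15. node 0  ⊔preds=⊤  new=⊤  old=4  +wl: 
  step 16. node 2  ⊔preds=⊤  new=⊤  old=2  +wl: 
  step 17. node 1  ⊔preds=⊤  new=⊤  stable
  step 18. node 5  ⊔preds=⊤  new=⊤  stable

Least fixpoint reached:
  node 0: ⊤
  node 1: ⊤
  node 2: ⊤
  node 3: 2
  node 4: ⊤
  node 5: ⊤
  node 6: 4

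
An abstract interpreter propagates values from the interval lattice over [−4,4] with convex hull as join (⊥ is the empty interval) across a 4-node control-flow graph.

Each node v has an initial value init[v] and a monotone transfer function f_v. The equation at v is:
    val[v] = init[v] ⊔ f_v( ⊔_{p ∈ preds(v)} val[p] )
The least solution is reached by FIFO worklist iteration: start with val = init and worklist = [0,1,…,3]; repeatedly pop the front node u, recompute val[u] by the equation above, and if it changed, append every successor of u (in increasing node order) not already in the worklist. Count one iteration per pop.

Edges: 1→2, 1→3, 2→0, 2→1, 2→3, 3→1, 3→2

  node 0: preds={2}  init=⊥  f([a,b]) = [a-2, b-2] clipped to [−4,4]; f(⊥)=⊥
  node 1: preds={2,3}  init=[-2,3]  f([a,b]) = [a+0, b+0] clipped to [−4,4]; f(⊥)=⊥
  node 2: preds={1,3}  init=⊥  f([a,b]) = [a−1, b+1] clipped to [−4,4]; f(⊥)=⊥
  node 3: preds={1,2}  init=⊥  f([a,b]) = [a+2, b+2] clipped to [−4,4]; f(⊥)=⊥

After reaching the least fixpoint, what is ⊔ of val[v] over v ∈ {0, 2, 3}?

Trace (12 dequeues):
  [1] u=0 | in ⊥ | out ⊥ | ==
  [2] u=1 | in ⊥ | out [-2,3] | ==
  [3] u=2 | in [-2,3] | out [-3,4] | prev ⊥ | push {0,1}
  [4] u=3 | in [-3,4] | out [-1,4] | prev ⊥ | push {2}
  [5] u=0 | in [-3,4] | out [-4,2] | prev ⊥ | push {}
  [6] u=1 | in [-3,4] | out [-3,4] | prev [-2,3] | push {3}
  [7] u=2 | in [-3,4] | out [-4,4] | prev [-3,4] | push {0,1}
  [8] u=3 | in [-4,4] | out [-2,4] | prev [-1,4] | push {2}
  [9] u=0 | in [-4,4] | out [-4,2] | ==
  [10] u=1 | in [-4,4] | out [-4,4] | prev [-3,4] | push {3}
  [11] u=2 | in [-4,4] | out [-4,4] | ==
  [12] u=3 | in [-4,4] | out [-2,4] | ==

Converged values:
  [0] [-4,2]
  [1] [-4,4]
  [2] [-4,4]
  [3] [-2,4]

[-4,4]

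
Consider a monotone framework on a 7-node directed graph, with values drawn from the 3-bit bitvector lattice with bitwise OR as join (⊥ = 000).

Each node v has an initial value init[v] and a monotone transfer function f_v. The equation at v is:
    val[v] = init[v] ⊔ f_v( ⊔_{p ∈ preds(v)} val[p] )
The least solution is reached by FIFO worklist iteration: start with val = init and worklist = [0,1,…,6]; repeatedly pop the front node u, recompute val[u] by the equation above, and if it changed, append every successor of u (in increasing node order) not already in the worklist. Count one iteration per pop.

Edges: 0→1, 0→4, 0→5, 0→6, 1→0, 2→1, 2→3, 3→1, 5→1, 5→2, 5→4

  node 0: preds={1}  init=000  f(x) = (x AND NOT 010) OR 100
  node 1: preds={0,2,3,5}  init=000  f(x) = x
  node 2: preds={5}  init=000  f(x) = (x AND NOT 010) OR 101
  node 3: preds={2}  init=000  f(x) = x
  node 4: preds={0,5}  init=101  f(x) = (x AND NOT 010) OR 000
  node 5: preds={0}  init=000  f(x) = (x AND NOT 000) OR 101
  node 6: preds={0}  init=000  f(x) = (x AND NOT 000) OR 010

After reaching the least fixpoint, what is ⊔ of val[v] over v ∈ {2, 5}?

Worklist (16 pops):
  #1 pop 0: in=000 → 100 (was 000); enqueue []
  #2 pop 1: in=100 → 100 (was 000); enqueue [0]
  #3 pop 2: in=000 → 101 (was 000); enqueue [1]
  #4 pop 3: in=101 → 101 (was 000); enqueue []
  #5 pop 4: in=100 → 101 (no change)
  #6 pop 5: in=100 → 101 (was 000); enqueue [2,4]
  #7 pop 6: in=100 → 110 (was 000); enqueue []
  #8 pop 0: in=100 → 100 (no change)
  #9 pop 1: in=101 → 101 (was 100); enqueue [0]
  #10 pop 2: in=101 → 101 (no change)
  #11 pop 4: in=101 → 101 (no change)
  #12 pop 0: in=101 → 101 (was 100); enqueue [1,4,5,6]
  #13 pop 1: in=101 → 101 (no change)
  #14 pop 4: in=101 → 101 (no change)
  #15 pop 5: in=101 → 101 (no change)
  #16 pop 6: in=101 → 111 (was 110); enqueue []

Fixpoint:
  val[0] = 101
  val[1] = 101
  val[2] = 101
  val[3] = 101
  val[4] = 101
  val[5] = 101
  val[6] = 111

101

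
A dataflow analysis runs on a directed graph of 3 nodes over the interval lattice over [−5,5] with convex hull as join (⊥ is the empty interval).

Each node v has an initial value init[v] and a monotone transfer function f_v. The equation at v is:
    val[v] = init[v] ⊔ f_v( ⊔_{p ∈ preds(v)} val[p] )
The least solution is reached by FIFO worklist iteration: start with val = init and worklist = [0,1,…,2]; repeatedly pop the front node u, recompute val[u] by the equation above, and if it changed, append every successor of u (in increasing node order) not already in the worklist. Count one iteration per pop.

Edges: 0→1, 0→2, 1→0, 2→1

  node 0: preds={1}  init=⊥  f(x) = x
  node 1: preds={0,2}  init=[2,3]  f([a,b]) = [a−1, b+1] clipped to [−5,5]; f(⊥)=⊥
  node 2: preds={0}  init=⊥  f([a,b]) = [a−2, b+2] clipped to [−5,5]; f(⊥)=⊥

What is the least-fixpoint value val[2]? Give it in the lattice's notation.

[-5,5]

Worklist (18 pops):
  #1 pop 0: in=[2,3] → [2,3] (was ⊥); enqueue []
  #2 pop 1: in=[2,3] → [1,4] (was [2,3]); enqueue [0]
  #3 pop 2: in=[2,3] → [0,5] (was ⊥); enqueue [1]
  #4 pop 0: in=[1,4] → [1,4] (was [2,3]); enqueue [2]
  #5 pop 1: in=[0,5] → [-1,5] (was [1,4]); enqueue [0]
  #6 pop 2: in=[1,4] → [-1,5] (was [0,5]); enqueue [1]
  #7 pop 0: in=[-1,5] → [-1,5] (was [1,4]); enqueue [2]
  #8 pop 1: in=[-1,5] → [-2,5] (was [-1,5]); enqueue [0]
  #9 pop 2: in=[-1,5] → [-3,5] (was [-1,5]); enqueue [1]
  #10 pop 0: in=[-2,5] → [-2,5] (was [-1,5]); enqueue [2]
  #11 pop 1: in=[-3,5] → [-4,5] (was [-2,5]); enqueue [0]
  #12 pop 2: in=[-2,5] → [-4,5] (was [-3,5]); enqueue [1]
  #13 pop 0: in=[-4,5] → [-4,5] (was [-2,5]); enqueue [2]
  #14 pop 1: in=[-4,5] → [-5,5] (was [-4,5]); enqueue [0]
  #15 pop 2: in=[-4,5] → [-5,5] (was [-4,5]); enqueue [1]
  #16 pop 0: in=[-5,5] → [-5,5] (was [-4,5]); enqueue [2]
  #17 pop 1: in=[-5,5] → [-5,5] (no change)
  #18 pop 2: in=[-5,5] → [-5,5] (no change)

Fixpoint:
  val[0] = [-5,5]
  val[1] = [-5,5]
  val[2] = [-5,5]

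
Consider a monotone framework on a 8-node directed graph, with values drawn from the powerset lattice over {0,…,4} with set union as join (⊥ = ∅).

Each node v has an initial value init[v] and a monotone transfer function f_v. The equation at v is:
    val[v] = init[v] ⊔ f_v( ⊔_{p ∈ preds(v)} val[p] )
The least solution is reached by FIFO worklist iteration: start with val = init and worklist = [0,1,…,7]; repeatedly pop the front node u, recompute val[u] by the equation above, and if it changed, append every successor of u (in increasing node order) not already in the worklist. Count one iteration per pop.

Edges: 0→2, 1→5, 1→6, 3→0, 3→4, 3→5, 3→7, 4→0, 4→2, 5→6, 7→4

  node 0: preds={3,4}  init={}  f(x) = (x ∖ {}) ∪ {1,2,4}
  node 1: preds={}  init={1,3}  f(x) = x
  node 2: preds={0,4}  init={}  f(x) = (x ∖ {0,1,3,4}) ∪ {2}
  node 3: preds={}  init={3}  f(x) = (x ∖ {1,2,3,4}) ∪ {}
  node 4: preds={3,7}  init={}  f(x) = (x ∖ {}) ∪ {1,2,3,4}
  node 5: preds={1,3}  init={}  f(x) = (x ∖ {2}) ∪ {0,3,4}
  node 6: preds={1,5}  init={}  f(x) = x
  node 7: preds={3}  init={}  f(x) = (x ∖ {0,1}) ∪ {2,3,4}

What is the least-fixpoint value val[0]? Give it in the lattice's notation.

{1,2,3,4}

Worklist (11 pops):
  #1 pop 0: in={3} → {1,2,3,4} (was {}); enqueue []
  #2 pop 1: in={} → {1,3} (no change)
  #3 pop 2: in={1,2,3,4} → {2} (was {}); enqueue []
  #4 pop 3: in={} → {3} (no change)
  #5 pop 4: in={3} → {1,2,3,4} (was {}); enqueue [0,2]
  #6 pop 5: in={1,3} → {0,1,3,4} (was {}); enqueue []
  #7 pop 6: in={0,1,3,4} → {0,1,3,4} (was {}); enqueue []
  #8 pop 7: in={3} → {2,3,4} (was {}); enqueue [4]
  #9 pop 0: in={1,2,3,4} → {1,2,3,4} (no change)
  #10 pop 2: in={1,2,3,4} → {2} (no change)
  #11 pop 4: in={2,3,4} → {1,2,3,4} (no change)

Fixpoint:
  val[0] = {1,2,3,4}
  val[1] = {1,3}
  val[2] = {2}
  val[3] = {3}
  val[4] = {1,2,3,4}
  val[5] = {0,1,3,4}
  val[6] = {0,1,3,4}
  val[7] = {2,3,4}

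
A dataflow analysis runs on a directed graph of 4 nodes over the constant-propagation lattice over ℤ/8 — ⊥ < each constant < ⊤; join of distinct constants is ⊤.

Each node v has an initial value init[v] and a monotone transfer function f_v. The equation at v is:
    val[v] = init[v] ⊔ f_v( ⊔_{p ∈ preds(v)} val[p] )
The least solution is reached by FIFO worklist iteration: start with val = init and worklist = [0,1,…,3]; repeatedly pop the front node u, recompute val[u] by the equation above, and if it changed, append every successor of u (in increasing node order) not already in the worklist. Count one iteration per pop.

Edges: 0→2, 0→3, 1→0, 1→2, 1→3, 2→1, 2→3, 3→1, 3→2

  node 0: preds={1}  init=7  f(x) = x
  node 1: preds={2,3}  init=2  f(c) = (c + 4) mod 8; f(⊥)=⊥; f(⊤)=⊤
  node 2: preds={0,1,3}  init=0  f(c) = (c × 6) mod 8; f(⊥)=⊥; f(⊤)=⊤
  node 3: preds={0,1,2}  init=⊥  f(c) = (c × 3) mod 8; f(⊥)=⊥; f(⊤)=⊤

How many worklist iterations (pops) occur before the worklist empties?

Worklist (7 pops):
  #1 pop 0: in=2 → ⊤ (was 7); enqueue []
  #2 pop 1: in=0 → ⊤ (was 2); enqueue [0]
  #3 pop 2: in=⊤ → ⊤ (was 0); enqueue [1]
  #4 pop 3: in=⊤ → ⊤ (was ⊥); enqueue [2]
  #5 pop 0: in=⊤ → ⊤ (no change)
  #6 pop 1: in=⊤ → ⊤ (no change)
  #7 pop 2: in=⊤ → ⊤ (no change)

Fixpoint:
  val[0] = ⊤
  val[1] = ⊤
  val[2] = ⊤
  val[3] = ⊤

7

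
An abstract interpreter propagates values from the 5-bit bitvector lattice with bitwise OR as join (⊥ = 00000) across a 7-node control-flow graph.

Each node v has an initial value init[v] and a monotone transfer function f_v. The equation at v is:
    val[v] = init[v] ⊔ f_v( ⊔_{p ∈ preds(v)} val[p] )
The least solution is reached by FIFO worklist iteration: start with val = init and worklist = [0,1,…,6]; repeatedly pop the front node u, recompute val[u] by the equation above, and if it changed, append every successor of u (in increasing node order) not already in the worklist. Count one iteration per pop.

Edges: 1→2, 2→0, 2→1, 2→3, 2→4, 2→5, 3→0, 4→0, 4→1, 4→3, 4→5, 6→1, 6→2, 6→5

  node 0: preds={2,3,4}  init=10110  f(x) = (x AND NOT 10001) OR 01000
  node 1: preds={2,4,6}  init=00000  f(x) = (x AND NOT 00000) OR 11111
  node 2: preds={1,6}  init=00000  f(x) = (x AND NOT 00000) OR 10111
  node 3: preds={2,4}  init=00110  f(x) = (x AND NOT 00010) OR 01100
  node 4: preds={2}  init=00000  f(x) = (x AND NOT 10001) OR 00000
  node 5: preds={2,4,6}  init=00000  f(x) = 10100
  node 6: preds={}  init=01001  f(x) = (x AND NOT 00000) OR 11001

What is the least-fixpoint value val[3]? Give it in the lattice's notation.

Worklist (12 pops):
  #1 pop 0: in=00110 → 11110 (was 10110); enqueue []
  #2 pop 1: in=01001 → 11111 (was 00000); enqueue []
  #3 pop 2: in=11111 → 11111 (was 00000); enqueue [0,1]
  #4 pop 3: in=11111 → 11111 (was 00110); enqueue []
  #5 pop 4: in=11111 → 01110 (was 00000); enqueue [3]
  #6 pop 5: in=11111 → 10100 (was 00000); enqueue []
  #7 pop 6: in=00000 → 11001 (was 01001); enqueue [2,5]
  #8 pop 0: in=11111 → 11110 (no change)
  #9 pop 1: in=11111 → 11111 (no change)
  #10 pop 3: in=11111 → 11111 (no change)
  #11 pop 2: in=11111 → 11111 (no change)
  #12 pop 5: in=11111 → 10100 (no change)

Fixpoint:
  val[0] = 11110
  val[1] = 11111
  val[2] = 11111
  val[3] = 11111
  val[4] = 01110
  val[5] = 10100
  val[6] = 11001

11111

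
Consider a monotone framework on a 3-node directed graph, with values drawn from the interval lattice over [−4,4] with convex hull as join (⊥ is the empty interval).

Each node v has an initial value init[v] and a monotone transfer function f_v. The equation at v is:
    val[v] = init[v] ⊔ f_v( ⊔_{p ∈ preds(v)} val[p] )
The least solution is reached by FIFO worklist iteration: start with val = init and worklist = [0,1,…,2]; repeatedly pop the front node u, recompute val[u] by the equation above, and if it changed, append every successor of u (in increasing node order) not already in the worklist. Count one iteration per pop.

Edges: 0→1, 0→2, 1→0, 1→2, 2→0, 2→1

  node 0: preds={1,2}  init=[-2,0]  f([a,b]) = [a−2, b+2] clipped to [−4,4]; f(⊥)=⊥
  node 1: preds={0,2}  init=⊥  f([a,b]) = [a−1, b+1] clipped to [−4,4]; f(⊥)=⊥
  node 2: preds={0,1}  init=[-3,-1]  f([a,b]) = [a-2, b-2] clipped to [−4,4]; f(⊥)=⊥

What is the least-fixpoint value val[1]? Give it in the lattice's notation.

[-4,4]

Trace (8 dequeues):
  [1] u=0 | in [-3,-1] | out [-4,1] | prev [-2,0] | push {}
  [2] u=1 | in [-4,1] | out [-4,2] | prev ⊥ | push {0}
  [3] u=2 | in [-4,2] | out [-4,0] | prev [-3,-1] | push {1}
  [4] u=0 | in [-4,2] | out [-4,4] | prev [-4,1] | push {2}
  [5] u=1 | in [-4,4] | out [-4,4] | prev [-4,2] | push {0}
  [6] u=2 | in [-4,4] | out [-4,2] | prev [-4,0] | push {1}
  [7] u=0 | in [-4,4] | out [-4,4] | ==
  [8] u=1 | in [-4,4] | out [-4,4] | ==

Converged values:
  [0] [-4,4]
  [1] [-4,4]
  [2] [-4,2]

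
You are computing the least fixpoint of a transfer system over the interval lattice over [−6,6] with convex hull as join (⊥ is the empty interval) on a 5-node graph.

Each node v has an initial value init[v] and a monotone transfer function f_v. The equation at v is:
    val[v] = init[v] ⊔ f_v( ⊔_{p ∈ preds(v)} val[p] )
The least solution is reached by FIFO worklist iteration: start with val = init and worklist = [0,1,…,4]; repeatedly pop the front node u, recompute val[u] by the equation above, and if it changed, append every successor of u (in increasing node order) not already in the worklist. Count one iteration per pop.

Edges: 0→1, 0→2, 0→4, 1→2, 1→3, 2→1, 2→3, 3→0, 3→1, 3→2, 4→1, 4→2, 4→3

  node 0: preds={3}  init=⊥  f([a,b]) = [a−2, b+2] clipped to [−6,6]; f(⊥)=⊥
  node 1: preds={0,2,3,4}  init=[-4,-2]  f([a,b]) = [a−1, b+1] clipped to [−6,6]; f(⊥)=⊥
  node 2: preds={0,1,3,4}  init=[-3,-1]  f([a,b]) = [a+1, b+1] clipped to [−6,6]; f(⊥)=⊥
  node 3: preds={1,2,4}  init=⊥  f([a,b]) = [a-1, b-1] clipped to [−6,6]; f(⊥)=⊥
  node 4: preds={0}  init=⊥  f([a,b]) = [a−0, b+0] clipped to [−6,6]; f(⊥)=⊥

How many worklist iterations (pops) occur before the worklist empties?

Trace (25 dequeues):
  [1] u=0 | in ⊥ | out ⊥ | ==
  [2] u=1 | in [-3,-1] | out [-4,0] | prev [-4,-2] | push {}
  [3] u=2 | in [-4,0] | out [-3,1] | prev [-3,-1] | push {1}
  [4] u=3 | in [-4,1] | out [-5,0] | prev ⊥ | push {0,2}
  [5] u=4 | in ⊥ | out ⊥ | ==
  [6] u=1 | in [-5,1] | out [-6,2] | prev [-4,0] | push {3}
  [7] u=0 | in [-5,0] | out [-6,2] | prev ⊥ | push {1,4}
  [8] u=2 | in [-6,2] | out [-5,3] | prev [-3,1] | push {}
  [9] u=3 | in [-6,3] | out [-6,2] | prev [-5,0] | push {0,2}
  [10] u=1 | in [-6,3] | out [-6,4] | prev [-6,2] | push {3}
  [11] u=4 | in [-6,2] | out [-6,2] | prev ⊥ | push {1}
  [12] u=0 | in [-6,2] | out [-6,4] | prev [-6,2] | push {4}
  [13] u=2 | in [-6,4] | out [-5,5] | prev [-5,3] | push {}
  [14] u=3 | in [-6,5] | out [-6,4] | prev [-6,2] | push {0,2}
  [15] u=1 | in [-6,5] | out [-6,6] | prev [-6,4] | push {3}
  [16] u=4 | in [-6,4] | out [-6,4] | prev [-6,2] | push {1}
  [17] u=0 | in [-6,4] | out [-6,6] | prev [-6,4] | push {4}
  [18] u=2 | in [-6,6] | out [-5,6] | prev [-5,5] | push {}
  [19] u=3 | in [-6,6] | out [-6,5] | prev [-6,4] | push {0,2}
  [20] u=1 | in [-6,6] | out [-6,6] | ==
  [21] u=4 | in [-6,6] | out [-6,6] | prev [-6,4] | push {1,3}
  [22] u=0 | in [-6,5] | out [-6,6] | ==
  [23] u=2 | in [-6,6] | out [-5,6] | ==
  [24] u=1 | in [-6,6] | out [-6,6] | ==
  [25] u=3 | in [-6,6] | out [-6,5] | ==

Converged values:
  [0] [-6,6]
  [1] [-6,6]
  [2] [-5,6]
  [3] [-6,5]
  [4] [-6,6]

25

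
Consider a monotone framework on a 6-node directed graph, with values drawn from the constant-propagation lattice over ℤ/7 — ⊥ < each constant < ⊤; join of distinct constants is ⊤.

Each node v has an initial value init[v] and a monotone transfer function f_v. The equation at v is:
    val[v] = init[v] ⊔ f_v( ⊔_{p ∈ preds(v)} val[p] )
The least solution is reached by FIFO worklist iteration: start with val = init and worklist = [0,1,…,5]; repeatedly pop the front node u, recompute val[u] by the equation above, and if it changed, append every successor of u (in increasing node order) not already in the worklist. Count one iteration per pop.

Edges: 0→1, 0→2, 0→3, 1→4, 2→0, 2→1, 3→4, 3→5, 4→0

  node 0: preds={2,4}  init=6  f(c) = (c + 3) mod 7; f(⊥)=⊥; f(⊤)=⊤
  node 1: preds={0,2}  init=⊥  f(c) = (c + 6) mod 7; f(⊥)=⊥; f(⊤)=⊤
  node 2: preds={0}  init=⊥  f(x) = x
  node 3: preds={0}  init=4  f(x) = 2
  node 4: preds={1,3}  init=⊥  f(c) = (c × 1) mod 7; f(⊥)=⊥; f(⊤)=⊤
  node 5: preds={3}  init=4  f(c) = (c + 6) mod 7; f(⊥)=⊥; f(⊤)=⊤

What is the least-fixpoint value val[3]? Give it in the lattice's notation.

Iteration log — 13 steps:
  step 1. node 0  ⊔preds=⊥  new=6  stable
  step 2. node 1  ⊔preds=6  new=5  old=⊥  +wl: 
  step 3. node 2  ⊔preds=6  new=6  old=⊥  +wl: 0,1
  step 4. node 3  ⊔preds=6  new=⊤  old=4  +wl: 
  step 5. node 4  ⊔preds=⊤  new=⊤  old=⊥  +wl: 
  step 6. node 5  ⊔preds=⊤  new=⊤  old=4  +wl: 
  step 7. node 0  ⊔preds=⊤  new=⊤  old=6  +wl: 2,3
  step 8. node 1  ⊔preds=⊤  new=⊤  old=5  +wl: 4
  step 9. node 2  ⊔preds=⊤  new=⊤  old=6  +wl: 0,1
  step 10. node 3  ⊔preds=⊤  new=⊤  stable
  step 11. node 4  ⊔preds=⊤  new=⊤  stable
  step 12. node 0  ⊔preds=⊤  new=⊤  stable
  step 13. node 1  ⊔preds=⊤  new=⊤  stable

Least fixpoint reached:
  node 0: ⊤
  node 1: ⊤
  node 2: ⊤
  node 3: ⊤
  node 4: ⊤
  node 5: ⊤

⊤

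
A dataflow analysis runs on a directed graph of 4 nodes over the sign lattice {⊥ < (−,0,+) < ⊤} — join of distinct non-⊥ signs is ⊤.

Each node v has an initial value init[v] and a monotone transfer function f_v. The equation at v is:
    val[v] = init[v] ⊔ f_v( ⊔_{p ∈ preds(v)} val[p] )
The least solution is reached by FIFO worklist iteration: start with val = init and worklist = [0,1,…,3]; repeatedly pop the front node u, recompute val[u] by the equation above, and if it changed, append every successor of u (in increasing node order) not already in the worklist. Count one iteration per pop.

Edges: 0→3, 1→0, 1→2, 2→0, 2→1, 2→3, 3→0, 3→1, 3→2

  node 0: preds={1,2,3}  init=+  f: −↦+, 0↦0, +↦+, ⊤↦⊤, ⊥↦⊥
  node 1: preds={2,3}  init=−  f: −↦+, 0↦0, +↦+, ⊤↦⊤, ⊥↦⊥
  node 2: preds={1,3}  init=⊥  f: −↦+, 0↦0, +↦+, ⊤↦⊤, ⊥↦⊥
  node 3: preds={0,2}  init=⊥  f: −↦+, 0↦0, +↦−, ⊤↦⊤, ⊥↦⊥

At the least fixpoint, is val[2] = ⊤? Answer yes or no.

Trace (11 dequeues):
  [1] u=0 | in − | out + | ==
  [2] u=1 | in ⊥ | out − | ==
  [3] u=2 | in − | out + | prev ⊥ | push {0,1}
  [4] u=3 | in + | out − | prev ⊥ | push {2}
  [5] u=0 | in ⊤ | out ⊤ | prev + | push {3}
  [6] u=1 | in ⊤ | out ⊤ | prev − | push {0}
  [7] u=2 | in ⊤ | out ⊤ | prev + | push {1}
  [8] u=3 | in ⊤ | out ⊤ | prev − | push {2}
  [9] u=0 | in ⊤ | out ⊤ | ==
  [10] u=1 | in ⊤ | out ⊤ | ==
  [11] u=2 | in ⊤ | out ⊤ | ==

Converged values:
  [0] ⊤
  [1] ⊤
  [2] ⊤
  [3] ⊤

yes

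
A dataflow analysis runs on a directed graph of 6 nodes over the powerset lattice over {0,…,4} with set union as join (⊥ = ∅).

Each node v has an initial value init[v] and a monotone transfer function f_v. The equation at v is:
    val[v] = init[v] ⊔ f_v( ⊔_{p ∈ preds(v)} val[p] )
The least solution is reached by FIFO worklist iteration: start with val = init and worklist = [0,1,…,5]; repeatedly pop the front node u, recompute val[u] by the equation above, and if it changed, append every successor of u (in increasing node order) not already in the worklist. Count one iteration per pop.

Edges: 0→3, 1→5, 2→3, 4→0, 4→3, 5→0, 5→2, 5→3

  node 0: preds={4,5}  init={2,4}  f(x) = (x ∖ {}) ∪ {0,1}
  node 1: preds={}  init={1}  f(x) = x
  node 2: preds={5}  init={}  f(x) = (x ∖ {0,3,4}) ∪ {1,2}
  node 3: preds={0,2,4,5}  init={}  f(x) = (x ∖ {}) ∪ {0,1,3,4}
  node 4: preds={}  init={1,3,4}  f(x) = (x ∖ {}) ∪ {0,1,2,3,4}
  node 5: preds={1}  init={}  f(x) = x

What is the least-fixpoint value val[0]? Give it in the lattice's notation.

Worklist (9 pops):
  #1 pop 0: in={1,3,4} → {0,1,2,3,4} (was {2,4}); enqueue []
  #2 pop 1: in={} → {1} (no change)
  #3 pop 2: in={} → {1,2} (was {}); enqueue []
  #4 pop 3: in={0,1,2,3,4} → {0,1,2,3,4} (was {}); enqueue []
  #5 pop 4: in={} → {0,1,2,3,4} (was {1,3,4}); enqueue [0,3]
  #6 pop 5: in={1} → {1} (was {}); enqueue [2]
  #7 pop 0: in={0,1,2,3,4} → {0,1,2,3,4} (no change)
  #8 pop 3: in={0,1,2,3,4} → {0,1,2,3,4} (no change)
  #9 pop 2: in={1} → {1,2} (no change)

Fixpoint:
  val[0] = {0,1,2,3,4}
  val[1] = {1}
  val[2] = {1,2}
  val[3] = {0,1,2,3,4}
  val[4] = {0,1,2,3,4}
  val[5] = {1}

{0,1,2,3,4}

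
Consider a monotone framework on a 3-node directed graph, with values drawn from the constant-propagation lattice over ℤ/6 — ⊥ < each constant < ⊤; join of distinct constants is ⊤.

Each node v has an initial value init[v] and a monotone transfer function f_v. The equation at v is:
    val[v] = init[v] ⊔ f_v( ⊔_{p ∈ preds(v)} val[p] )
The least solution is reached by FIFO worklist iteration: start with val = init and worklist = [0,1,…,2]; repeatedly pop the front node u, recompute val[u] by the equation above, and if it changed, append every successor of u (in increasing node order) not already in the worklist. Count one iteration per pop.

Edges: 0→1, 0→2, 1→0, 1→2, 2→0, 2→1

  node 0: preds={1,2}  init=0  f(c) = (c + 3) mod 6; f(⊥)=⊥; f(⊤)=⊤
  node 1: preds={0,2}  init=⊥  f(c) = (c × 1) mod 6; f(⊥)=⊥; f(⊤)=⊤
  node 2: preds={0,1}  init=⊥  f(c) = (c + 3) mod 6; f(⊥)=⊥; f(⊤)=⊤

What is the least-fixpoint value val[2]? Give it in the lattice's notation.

Iteration log — 8 steps:
  step 1. node 0  ⊔preds=⊥  new=0  stable
  step 2. node 1  ⊔preds=0  new=0  old=⊥  +wl: 0
  step 3. node 2  ⊔preds=0  new=3  old=⊥  +wl: 1
  step 4. node 0  ⊔preds=⊤  new=⊤  old=0  +wl: 2
  step 5. node 1  ⊔preds=⊤  new=⊤  old=0  +wl: 0
  step 6. node 2  ⊔preds=⊤  new=⊤  old=3  +wl: 1
  step 7. node 0  ⊔preds=⊤  new=⊤  stable
  step 8. node 1  ⊔preds=⊤  new=⊤  stable

Least fixpoint reached:
  node 0: ⊤
  node 1: ⊤
  node 2: ⊤

⊤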